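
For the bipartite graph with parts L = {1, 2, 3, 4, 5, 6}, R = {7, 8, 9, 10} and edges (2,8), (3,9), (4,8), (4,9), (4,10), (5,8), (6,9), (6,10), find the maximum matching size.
3 (matching: (2,8), (3,9), (4,10); upper bound min(|L|,|R|) = min(6,4) = 4)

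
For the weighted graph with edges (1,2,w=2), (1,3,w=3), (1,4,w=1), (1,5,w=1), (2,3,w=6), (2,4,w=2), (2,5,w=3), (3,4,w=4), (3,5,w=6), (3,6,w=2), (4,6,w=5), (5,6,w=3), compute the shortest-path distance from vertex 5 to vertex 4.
2 (path: 5 -> 1 -> 4; weights 1 + 1 = 2)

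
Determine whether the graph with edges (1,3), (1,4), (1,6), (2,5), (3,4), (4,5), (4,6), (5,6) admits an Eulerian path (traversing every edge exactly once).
No (4 vertices have odd degree: {1, 2, 5, 6}; Eulerian path requires 0 or 2)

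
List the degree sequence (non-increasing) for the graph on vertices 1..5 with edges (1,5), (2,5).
[2, 1, 1, 0, 0] (degrees: deg(1)=1, deg(2)=1, deg(3)=0, deg(4)=0, deg(5)=2)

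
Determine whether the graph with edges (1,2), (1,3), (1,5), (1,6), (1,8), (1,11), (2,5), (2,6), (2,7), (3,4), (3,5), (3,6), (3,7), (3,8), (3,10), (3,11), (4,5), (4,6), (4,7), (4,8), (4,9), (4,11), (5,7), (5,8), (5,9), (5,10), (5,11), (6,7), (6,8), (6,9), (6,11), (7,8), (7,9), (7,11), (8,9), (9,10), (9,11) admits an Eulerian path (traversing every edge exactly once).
No (6 vertices have odd degree: {4, 5, 8, 9, 10, 11}; Eulerian path requires 0 or 2)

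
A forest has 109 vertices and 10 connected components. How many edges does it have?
99 (Each of the 10 component trees on V_i vertices has V_i - 1 edges; summing gives V - C = 109 - 10 = 99)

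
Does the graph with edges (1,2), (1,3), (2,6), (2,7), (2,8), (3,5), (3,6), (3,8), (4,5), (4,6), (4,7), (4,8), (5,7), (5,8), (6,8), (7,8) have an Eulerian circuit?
Yes (the graph is connected and all 8 vertices have even degree)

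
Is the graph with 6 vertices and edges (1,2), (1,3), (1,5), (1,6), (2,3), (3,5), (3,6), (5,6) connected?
No, it has 2 components: {1, 2, 3, 5, 6}, {4}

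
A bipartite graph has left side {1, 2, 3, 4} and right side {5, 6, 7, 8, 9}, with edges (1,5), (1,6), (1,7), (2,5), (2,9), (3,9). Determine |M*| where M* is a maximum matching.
3 (matching: (1,7), (2,5), (3,9); upper bound min(|L|,|R|) = min(4,5) = 4)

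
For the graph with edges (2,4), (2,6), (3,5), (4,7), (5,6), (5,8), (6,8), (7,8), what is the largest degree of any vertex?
3 (attained at vertices 5, 6, 8)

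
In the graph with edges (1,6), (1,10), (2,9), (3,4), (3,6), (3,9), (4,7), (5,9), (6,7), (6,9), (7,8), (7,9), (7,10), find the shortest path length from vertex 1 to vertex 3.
2 (path: 1 -> 6 -> 3, 2 edges)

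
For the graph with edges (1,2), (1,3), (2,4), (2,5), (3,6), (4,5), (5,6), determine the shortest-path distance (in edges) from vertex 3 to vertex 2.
2 (path: 3 -> 1 -> 2, 2 edges)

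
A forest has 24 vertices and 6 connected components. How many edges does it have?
18 (Each of the 6 component trees on V_i vertices has V_i - 1 edges; summing gives V - C = 24 - 6 = 18)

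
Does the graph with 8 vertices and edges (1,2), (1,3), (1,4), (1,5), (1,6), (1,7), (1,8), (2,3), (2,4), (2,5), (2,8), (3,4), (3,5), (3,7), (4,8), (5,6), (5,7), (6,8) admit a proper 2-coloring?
No (odd cycle of length 3: 2 -> 1 -> 5 -> 2)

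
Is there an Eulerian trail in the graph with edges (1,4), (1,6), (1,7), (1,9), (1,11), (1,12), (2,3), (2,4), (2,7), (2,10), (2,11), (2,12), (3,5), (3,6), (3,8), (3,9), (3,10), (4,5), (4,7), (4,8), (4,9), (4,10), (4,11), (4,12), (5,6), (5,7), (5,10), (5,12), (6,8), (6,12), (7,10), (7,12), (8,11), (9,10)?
Yes (the graph is connected and exactly 2 vertices have odd degree: {4, 6}; any Eulerian path must start and end at those)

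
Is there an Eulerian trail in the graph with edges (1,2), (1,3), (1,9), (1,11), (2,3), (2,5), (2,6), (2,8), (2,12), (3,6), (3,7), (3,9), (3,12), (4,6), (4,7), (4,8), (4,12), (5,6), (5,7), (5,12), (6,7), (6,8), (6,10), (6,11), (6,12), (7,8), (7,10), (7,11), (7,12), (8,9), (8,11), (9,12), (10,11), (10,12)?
Yes (the graph is connected and exactly 2 vertices have odd degree: {6, 11}; any Eulerian path must start and end at those)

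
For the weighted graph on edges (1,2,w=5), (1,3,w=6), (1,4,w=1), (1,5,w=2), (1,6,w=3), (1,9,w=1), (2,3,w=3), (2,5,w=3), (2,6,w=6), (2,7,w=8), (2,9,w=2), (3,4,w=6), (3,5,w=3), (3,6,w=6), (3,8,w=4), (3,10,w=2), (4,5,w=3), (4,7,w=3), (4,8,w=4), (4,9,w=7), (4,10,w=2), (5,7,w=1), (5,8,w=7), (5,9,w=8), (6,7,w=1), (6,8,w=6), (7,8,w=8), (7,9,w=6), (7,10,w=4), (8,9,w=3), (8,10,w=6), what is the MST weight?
15 (MST edges: (1,4,w=1), (1,5,w=2), (1,9,w=1), (2,9,w=2), (3,10,w=2), (4,10,w=2), (5,7,w=1), (6,7,w=1), (8,9,w=3); sum of weights 1 + 2 + 1 + 2 + 2 + 2 + 1 + 1 + 3 = 15)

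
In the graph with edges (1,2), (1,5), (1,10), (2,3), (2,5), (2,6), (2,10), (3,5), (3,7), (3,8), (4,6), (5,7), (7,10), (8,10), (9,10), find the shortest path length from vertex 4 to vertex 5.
3 (path: 4 -> 6 -> 2 -> 5, 3 edges)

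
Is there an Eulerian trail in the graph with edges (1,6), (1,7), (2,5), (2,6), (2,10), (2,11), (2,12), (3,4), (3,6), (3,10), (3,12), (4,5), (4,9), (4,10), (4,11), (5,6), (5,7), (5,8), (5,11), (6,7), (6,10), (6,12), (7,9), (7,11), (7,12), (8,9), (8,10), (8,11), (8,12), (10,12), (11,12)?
No (6 vertices have odd degree: {2, 4, 6, 8, 9, 12}; Eulerian path requires 0 or 2)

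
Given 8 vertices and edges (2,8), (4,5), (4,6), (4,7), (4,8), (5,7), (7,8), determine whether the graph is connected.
No, it has 3 components: {1}, {2, 4, 5, 6, 7, 8}, {3}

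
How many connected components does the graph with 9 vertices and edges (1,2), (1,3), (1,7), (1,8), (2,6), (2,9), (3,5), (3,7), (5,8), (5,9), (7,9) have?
2 (components: {1, 2, 3, 5, 6, 7, 8, 9}, {4})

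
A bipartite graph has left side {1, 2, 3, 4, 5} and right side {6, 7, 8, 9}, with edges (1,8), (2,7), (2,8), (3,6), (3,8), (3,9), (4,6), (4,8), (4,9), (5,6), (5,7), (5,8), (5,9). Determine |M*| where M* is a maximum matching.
4 (matching: (1,8), (2,7), (3,9), (4,6); upper bound min(|L|,|R|) = min(5,4) = 4)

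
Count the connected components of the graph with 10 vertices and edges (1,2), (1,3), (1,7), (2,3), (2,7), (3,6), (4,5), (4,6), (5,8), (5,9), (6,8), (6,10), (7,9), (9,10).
1 (components: {1, 2, 3, 4, 5, 6, 7, 8, 9, 10})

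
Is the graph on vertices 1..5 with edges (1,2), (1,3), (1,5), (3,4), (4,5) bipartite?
Yes. Partition: {1, 4}, {2, 3, 5}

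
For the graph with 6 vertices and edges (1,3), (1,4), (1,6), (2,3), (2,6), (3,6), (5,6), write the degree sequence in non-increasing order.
[4, 3, 3, 2, 1, 1] (degrees: deg(1)=3, deg(2)=2, deg(3)=3, deg(4)=1, deg(5)=1, deg(6)=4)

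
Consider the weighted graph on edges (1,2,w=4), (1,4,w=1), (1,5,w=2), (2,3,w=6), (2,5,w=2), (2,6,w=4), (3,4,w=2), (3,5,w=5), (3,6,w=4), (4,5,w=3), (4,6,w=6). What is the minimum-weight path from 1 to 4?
1 (path: 1 -> 4; weights 1 = 1)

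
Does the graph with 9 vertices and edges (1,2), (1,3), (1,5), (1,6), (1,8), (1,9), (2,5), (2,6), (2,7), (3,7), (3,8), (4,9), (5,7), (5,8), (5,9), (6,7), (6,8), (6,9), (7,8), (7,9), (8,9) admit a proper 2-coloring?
No (odd cycle of length 3: 9 -> 1 -> 8 -> 9)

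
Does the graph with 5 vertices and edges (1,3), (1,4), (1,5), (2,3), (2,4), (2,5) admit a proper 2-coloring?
Yes. Partition: {1, 2}, {3, 4, 5}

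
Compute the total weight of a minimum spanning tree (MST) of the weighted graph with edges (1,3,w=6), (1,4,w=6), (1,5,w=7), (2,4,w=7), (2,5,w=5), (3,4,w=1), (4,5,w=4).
16 (MST edges: (1,3,w=6), (2,5,w=5), (3,4,w=1), (4,5,w=4); sum of weights 6 + 5 + 1 + 4 = 16)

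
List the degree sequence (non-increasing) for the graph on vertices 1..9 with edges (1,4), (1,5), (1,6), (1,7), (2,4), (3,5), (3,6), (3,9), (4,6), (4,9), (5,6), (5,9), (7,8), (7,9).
[4, 4, 4, 4, 4, 3, 3, 1, 1] (degrees: deg(1)=4, deg(2)=1, deg(3)=3, deg(4)=4, deg(5)=4, deg(6)=4, deg(7)=3, deg(8)=1, deg(9)=4)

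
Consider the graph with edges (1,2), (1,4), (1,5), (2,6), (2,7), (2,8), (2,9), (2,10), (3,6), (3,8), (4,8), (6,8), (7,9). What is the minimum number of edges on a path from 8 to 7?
2 (path: 8 -> 2 -> 7, 2 edges)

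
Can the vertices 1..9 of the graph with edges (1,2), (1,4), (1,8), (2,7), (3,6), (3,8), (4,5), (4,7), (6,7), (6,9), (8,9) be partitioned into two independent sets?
Yes. Partition: {1, 3, 5, 7, 9}, {2, 4, 6, 8}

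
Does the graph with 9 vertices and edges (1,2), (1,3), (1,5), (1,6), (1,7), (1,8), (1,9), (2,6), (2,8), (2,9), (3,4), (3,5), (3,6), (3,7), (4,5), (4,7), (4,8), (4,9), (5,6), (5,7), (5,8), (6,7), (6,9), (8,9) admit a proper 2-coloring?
No (odd cycle of length 3: 6 -> 1 -> 2 -> 6)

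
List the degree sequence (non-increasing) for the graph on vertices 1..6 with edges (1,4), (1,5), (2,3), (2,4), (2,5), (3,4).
[3, 3, 2, 2, 2, 0] (degrees: deg(1)=2, deg(2)=3, deg(3)=2, deg(4)=3, deg(5)=2, deg(6)=0)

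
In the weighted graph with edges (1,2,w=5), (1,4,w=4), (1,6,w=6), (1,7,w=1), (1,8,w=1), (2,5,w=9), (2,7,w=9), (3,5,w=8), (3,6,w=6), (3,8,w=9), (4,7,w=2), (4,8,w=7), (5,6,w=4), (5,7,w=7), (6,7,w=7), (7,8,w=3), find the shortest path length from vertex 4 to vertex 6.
9 (path: 4 -> 7 -> 6; weights 2 + 7 = 9)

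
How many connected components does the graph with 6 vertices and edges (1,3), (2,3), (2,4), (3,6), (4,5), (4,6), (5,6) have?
1 (components: {1, 2, 3, 4, 5, 6})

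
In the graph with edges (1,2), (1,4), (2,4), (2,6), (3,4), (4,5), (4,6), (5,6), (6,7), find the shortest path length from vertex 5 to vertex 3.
2 (path: 5 -> 4 -> 3, 2 edges)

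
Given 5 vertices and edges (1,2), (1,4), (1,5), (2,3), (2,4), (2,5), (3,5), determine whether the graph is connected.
Yes (BFS from 1 visits [1, 2, 4, 5, 3] — all 5 vertices reached)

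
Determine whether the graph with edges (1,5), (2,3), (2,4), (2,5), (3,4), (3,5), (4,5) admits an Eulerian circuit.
No (4 vertices have odd degree: {1, 2, 3, 4}; Eulerian circuit requires 0)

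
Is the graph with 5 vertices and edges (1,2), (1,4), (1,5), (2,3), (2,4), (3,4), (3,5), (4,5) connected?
Yes (BFS from 1 visits [1, 2, 4, 5, 3] — all 5 vertices reached)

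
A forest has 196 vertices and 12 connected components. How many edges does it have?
184 (Each of the 12 component trees on V_i vertices has V_i - 1 edges; summing gives V - C = 196 - 12 = 184)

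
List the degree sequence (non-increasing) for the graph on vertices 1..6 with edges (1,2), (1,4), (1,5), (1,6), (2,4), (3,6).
[4, 2, 2, 2, 1, 1] (degrees: deg(1)=4, deg(2)=2, deg(3)=1, deg(4)=2, deg(5)=1, deg(6)=2)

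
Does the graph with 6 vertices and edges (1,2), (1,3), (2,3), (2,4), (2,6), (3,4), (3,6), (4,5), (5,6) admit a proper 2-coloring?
No (odd cycle of length 3: 3 -> 1 -> 2 -> 3)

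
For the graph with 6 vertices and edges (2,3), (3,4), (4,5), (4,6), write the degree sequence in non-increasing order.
[3, 2, 1, 1, 1, 0] (degrees: deg(1)=0, deg(2)=1, deg(3)=2, deg(4)=3, deg(5)=1, deg(6)=1)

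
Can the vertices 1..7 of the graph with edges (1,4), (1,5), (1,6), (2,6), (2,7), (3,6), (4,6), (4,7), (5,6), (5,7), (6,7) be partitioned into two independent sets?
No (odd cycle of length 3: 6 -> 1 -> 4 -> 6)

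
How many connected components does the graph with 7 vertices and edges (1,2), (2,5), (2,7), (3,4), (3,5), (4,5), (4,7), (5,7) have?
2 (components: {1, 2, 3, 4, 5, 7}, {6})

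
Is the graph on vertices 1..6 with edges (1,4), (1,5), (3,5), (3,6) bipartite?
Yes. Partition: {1, 2, 3}, {4, 5, 6}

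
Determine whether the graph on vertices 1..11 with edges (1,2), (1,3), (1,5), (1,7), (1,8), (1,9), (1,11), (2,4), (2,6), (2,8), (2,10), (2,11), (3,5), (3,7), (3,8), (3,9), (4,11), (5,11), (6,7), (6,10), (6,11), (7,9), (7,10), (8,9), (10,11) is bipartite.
No (odd cycle of length 3: 5 -> 1 -> 3 -> 5)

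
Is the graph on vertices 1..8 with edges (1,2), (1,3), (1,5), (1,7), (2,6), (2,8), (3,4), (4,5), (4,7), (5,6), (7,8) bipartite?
Yes. Partition: {1, 4, 6, 8}, {2, 3, 5, 7}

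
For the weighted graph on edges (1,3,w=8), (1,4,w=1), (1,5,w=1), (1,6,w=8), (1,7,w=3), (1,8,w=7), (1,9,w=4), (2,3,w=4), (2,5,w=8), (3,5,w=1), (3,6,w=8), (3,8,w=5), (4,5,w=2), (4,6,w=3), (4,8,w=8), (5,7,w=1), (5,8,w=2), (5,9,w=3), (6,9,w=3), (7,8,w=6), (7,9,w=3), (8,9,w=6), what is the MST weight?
16 (MST edges: (1,4,w=1), (1,5,w=1), (2,3,w=4), (3,5,w=1), (4,6,w=3), (5,7,w=1), (5,8,w=2), (5,9,w=3); sum of weights 1 + 1 + 4 + 1 + 3 + 1 + 2 + 3 = 16)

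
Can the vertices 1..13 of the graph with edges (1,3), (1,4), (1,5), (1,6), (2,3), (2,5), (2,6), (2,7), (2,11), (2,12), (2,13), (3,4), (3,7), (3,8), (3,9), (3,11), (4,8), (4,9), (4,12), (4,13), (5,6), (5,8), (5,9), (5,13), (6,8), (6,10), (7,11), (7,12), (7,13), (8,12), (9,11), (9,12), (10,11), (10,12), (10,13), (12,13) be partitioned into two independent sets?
No (odd cycle of length 3: 3 -> 1 -> 4 -> 3)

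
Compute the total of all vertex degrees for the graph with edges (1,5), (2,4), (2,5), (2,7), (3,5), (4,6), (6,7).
14 (handshake: sum of degrees = 2|E| = 2 x 7 = 14)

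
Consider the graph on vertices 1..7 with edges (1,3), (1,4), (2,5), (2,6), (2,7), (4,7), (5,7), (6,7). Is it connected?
Yes (BFS from 1 visits [1, 3, 4, 7, 2, 5, 6] — all 7 vertices reached)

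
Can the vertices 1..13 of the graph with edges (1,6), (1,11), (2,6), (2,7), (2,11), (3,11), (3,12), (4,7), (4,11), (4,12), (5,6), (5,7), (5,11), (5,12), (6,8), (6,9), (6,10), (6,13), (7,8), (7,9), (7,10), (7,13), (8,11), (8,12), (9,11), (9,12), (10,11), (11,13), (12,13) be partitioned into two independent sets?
Yes. Partition: {1, 2, 3, 4, 5, 8, 9, 10, 13}, {6, 7, 11, 12}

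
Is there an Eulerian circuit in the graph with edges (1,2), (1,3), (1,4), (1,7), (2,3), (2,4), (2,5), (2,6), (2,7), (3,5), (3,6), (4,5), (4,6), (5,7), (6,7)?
Yes (the graph is connected and all 7 vertices have even degree)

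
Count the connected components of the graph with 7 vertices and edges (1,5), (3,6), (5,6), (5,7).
3 (components: {1, 3, 5, 6, 7}, {2}, {4})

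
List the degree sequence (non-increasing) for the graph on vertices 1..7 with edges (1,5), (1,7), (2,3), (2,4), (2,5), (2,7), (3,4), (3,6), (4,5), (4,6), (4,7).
[5, 4, 3, 3, 3, 2, 2] (degrees: deg(1)=2, deg(2)=4, deg(3)=3, deg(4)=5, deg(5)=3, deg(6)=2, deg(7)=3)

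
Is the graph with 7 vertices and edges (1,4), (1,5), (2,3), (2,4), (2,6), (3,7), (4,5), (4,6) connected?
Yes (BFS from 1 visits [1, 4, 5, 2, 6, 3, 7] — all 7 vertices reached)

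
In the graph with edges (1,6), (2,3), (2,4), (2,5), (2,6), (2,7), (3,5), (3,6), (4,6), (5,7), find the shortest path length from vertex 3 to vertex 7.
2 (path: 3 -> 2 -> 7, 2 edges)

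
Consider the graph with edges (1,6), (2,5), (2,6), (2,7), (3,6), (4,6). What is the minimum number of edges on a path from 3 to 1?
2 (path: 3 -> 6 -> 1, 2 edges)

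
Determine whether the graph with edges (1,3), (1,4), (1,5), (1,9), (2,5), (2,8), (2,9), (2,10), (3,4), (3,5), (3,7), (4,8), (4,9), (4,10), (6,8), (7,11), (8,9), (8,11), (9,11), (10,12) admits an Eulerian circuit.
No (8 vertices have odd degree: {4, 5, 6, 8, 9, 10, 11, 12}; Eulerian circuit requires 0)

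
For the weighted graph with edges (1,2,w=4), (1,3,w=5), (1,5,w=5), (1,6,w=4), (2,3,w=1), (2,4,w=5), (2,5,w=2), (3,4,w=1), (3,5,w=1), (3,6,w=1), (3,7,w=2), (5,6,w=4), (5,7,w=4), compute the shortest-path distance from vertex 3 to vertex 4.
1 (path: 3 -> 4; weights 1 = 1)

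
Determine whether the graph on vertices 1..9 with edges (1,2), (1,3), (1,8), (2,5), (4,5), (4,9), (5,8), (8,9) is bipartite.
Yes. Partition: {1, 5, 6, 7, 9}, {2, 3, 4, 8}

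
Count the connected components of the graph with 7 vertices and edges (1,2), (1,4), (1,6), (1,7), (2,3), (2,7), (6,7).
2 (components: {1, 2, 3, 4, 6, 7}, {5})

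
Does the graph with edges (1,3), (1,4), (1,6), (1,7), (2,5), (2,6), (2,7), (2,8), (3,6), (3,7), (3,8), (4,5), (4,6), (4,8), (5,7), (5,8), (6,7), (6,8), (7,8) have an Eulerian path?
Yes — and in fact it has an Eulerian circuit (the graph is connected and all 8 vertices have even degree)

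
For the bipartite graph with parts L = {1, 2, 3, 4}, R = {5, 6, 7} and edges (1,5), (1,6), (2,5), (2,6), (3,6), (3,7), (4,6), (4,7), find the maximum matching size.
3 (matching: (1,6), (2,5), (3,7); upper bound min(|L|,|R|) = min(4,3) = 3)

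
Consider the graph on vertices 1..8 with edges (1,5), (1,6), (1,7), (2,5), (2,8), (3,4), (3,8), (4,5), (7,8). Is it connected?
Yes (BFS from 1 visits [1, 5, 6, 7, 2, 4, 8, 3] — all 8 vertices reached)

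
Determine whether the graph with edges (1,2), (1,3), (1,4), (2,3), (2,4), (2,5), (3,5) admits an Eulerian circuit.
No (2 vertices have odd degree: {1, 3}; Eulerian circuit requires 0)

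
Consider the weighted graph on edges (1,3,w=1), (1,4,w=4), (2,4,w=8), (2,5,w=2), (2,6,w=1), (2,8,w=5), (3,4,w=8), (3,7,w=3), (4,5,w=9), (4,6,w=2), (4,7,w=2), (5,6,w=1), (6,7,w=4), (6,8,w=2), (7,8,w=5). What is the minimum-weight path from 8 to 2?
3 (path: 8 -> 6 -> 2; weights 2 + 1 = 3)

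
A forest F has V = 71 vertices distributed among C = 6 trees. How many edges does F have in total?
65 (Each of the 6 component trees on V_i vertices has V_i - 1 edges; summing gives V - C = 71 - 6 = 65)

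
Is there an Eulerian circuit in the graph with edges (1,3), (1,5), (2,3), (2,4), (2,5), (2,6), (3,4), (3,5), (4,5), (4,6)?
Yes (the graph is connected and all 6 vertices have even degree)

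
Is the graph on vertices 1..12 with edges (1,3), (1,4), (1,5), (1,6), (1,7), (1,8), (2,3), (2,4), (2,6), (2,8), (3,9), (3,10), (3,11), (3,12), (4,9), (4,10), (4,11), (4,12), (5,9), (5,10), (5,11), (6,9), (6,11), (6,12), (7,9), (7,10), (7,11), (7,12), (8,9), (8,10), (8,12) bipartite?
Yes. Partition: {1, 2, 9, 10, 11, 12}, {3, 4, 5, 6, 7, 8}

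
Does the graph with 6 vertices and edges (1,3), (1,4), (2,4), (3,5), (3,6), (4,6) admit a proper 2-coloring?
Yes. Partition: {1, 2, 5, 6}, {3, 4}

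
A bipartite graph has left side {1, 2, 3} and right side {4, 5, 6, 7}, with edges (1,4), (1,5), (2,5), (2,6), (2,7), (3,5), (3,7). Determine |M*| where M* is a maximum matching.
3 (matching: (1,5), (2,6), (3,7); upper bound min(|L|,|R|) = min(3,4) = 3)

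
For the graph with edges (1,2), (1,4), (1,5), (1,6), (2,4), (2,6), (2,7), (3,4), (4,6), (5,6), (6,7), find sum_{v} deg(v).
22 (handshake: sum of degrees = 2|E| = 2 x 11 = 22)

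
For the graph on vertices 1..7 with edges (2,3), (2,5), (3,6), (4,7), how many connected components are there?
3 (components: {1}, {2, 3, 5, 6}, {4, 7})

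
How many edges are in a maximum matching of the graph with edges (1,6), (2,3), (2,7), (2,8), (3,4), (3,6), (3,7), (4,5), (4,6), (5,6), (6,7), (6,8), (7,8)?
4 (matching: (1,6), (2,8), (3,7), (4,5); upper bound floor(n/2) = floor(8/2) = 4)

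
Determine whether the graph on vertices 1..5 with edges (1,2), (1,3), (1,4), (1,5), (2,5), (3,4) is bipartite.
No (odd cycle of length 3: 3 -> 1 -> 4 -> 3)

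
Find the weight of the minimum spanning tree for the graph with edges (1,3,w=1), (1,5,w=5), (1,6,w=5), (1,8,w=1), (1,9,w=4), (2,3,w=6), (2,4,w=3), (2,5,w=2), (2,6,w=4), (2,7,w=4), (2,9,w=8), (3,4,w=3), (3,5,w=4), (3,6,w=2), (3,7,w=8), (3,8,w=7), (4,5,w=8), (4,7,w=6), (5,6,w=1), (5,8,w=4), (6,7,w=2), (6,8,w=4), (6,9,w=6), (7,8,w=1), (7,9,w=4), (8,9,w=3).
14 (MST edges: (1,3,w=1), (1,8,w=1), (2,4,w=3), (2,5,w=2), (3,6,w=2), (5,6,w=1), (7,8,w=1), (8,9,w=3); sum of weights 1 + 1 + 3 + 2 + 2 + 1 + 1 + 3 = 14)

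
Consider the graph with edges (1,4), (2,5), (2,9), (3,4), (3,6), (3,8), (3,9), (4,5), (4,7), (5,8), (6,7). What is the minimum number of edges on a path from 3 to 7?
2 (path: 3 -> 6 -> 7, 2 edges)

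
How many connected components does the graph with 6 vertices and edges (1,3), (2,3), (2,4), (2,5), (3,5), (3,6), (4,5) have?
1 (components: {1, 2, 3, 4, 5, 6})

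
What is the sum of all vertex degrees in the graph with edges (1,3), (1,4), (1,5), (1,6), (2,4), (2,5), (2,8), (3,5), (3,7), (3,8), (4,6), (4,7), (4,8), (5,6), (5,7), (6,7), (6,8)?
34 (handshake: sum of degrees = 2|E| = 2 x 17 = 34)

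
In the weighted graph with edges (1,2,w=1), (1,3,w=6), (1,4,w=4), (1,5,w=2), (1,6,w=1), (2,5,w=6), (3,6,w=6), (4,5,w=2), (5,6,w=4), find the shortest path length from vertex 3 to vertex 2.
7 (path: 3 -> 1 -> 2; weights 6 + 1 = 7)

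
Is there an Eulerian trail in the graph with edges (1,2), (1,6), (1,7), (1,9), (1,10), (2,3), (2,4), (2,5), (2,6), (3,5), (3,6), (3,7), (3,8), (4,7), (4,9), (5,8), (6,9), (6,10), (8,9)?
No (8 vertices have odd degree: {1, 2, 3, 4, 5, 6, 7, 8}; Eulerian path requires 0 or 2)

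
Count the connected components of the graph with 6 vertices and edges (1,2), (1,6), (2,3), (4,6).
2 (components: {1, 2, 3, 4, 6}, {5})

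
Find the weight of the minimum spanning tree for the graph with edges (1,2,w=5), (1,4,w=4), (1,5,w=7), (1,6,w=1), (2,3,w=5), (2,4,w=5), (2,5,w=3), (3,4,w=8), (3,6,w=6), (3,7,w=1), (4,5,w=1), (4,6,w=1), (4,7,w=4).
11 (MST edges: (1,6,w=1), (2,5,w=3), (3,7,w=1), (4,5,w=1), (4,6,w=1), (4,7,w=4); sum of weights 1 + 3 + 1 + 1 + 1 + 4 = 11)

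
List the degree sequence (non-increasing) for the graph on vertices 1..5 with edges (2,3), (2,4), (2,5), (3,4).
[3, 2, 2, 1, 0] (degrees: deg(1)=0, deg(2)=3, deg(3)=2, deg(4)=2, deg(5)=1)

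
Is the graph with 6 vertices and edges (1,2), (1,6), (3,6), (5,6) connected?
No, it has 2 components: {1, 2, 3, 5, 6}, {4}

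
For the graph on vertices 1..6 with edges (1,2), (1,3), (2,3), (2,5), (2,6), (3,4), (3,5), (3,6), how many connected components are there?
1 (components: {1, 2, 3, 4, 5, 6})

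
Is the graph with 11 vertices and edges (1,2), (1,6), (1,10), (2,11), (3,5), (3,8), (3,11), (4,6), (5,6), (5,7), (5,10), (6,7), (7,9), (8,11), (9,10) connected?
Yes (BFS from 1 visits [1, 2, 6, 10, 11, 4, 5, 7, 9, 3, 8] — all 11 vertices reached)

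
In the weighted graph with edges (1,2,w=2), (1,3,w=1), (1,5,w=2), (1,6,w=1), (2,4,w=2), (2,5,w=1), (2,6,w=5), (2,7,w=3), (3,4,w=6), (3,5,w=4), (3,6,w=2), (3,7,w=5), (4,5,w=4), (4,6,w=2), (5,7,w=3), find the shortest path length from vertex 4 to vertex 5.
3 (path: 4 -> 2 -> 5; weights 2 + 1 = 3)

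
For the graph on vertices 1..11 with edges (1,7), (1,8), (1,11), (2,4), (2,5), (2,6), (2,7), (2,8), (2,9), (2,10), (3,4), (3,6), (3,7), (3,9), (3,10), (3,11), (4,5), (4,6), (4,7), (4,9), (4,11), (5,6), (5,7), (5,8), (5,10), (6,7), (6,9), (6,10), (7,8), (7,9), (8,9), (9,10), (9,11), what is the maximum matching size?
5 (matching: (1,8), (2,10), (3,9), (4,11), (6,7); upper bound floor(n/2) = floor(11/2) = 5)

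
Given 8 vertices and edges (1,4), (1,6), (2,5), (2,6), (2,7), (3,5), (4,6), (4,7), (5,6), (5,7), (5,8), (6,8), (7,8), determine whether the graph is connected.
Yes (BFS from 1 visits [1, 4, 6, 7, 2, 5, 8, 3] — all 8 vertices reached)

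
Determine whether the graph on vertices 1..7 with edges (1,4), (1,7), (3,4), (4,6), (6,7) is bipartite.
Yes. Partition: {1, 2, 3, 5, 6}, {4, 7}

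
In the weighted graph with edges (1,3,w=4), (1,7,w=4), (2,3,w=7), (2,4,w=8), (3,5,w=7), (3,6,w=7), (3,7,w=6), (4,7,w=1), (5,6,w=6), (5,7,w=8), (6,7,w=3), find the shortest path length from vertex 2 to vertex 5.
14 (path: 2 -> 3 -> 5; weights 7 + 7 = 14)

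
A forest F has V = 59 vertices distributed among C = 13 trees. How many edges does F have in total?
46 (Each of the 13 component trees on V_i vertices has V_i - 1 edges; summing gives V - C = 59 - 13 = 46)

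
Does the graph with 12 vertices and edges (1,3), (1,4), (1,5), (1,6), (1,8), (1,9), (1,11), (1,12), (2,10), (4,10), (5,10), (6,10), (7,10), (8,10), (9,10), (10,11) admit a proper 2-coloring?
Yes. Partition: {1, 10}, {2, 3, 4, 5, 6, 7, 8, 9, 11, 12}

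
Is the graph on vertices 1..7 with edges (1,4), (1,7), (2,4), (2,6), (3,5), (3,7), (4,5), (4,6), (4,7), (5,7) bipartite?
No (odd cycle of length 3: 4 -> 1 -> 7 -> 4)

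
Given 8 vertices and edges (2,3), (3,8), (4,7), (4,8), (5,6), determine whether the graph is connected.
No, it has 3 components: {1}, {2, 3, 4, 7, 8}, {5, 6}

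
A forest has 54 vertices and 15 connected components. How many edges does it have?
39 (Each of the 15 component trees on V_i vertices has V_i - 1 edges; summing gives V - C = 54 - 15 = 39)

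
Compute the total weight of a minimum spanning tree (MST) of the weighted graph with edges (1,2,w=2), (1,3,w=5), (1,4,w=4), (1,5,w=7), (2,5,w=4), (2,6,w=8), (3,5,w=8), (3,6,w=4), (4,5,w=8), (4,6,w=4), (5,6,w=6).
18 (MST edges: (1,2,w=2), (1,4,w=4), (2,5,w=4), (3,6,w=4), (4,6,w=4); sum of weights 2 + 4 + 4 + 4 + 4 = 18)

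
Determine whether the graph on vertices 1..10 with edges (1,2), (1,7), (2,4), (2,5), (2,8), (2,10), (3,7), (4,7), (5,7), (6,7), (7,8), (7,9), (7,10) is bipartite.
Yes. Partition: {1, 3, 4, 5, 6, 8, 9, 10}, {2, 7}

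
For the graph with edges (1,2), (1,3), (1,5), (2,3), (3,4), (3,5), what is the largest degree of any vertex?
4 (attained at vertex 3)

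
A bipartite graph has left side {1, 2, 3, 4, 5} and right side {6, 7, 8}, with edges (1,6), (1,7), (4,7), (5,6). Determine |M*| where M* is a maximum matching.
2 (matching: (1,7), (5,6); upper bound min(|L|,|R|) = min(5,3) = 3)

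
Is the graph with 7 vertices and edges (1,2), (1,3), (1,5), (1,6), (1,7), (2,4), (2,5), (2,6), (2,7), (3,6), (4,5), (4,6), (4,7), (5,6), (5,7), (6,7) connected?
Yes (BFS from 1 visits [1, 2, 3, 5, 6, 7, 4] — all 7 vertices reached)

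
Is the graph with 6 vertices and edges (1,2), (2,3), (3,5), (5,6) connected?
No, it has 2 components: {1, 2, 3, 5, 6}, {4}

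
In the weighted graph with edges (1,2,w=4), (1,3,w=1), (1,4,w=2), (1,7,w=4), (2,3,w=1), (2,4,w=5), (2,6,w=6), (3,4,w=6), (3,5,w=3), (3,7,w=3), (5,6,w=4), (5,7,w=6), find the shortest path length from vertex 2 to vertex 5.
4 (path: 2 -> 3 -> 5; weights 1 + 3 = 4)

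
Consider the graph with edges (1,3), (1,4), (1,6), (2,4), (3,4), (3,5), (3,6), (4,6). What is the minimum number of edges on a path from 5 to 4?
2 (path: 5 -> 3 -> 4, 2 edges)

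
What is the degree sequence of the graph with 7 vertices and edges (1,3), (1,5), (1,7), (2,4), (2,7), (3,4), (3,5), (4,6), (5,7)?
[3, 3, 3, 3, 3, 2, 1] (degrees: deg(1)=3, deg(2)=2, deg(3)=3, deg(4)=3, deg(5)=3, deg(6)=1, deg(7)=3)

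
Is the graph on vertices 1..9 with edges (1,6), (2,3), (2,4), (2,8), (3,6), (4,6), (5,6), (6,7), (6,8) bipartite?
Yes. Partition: {1, 3, 4, 5, 7, 8, 9}, {2, 6}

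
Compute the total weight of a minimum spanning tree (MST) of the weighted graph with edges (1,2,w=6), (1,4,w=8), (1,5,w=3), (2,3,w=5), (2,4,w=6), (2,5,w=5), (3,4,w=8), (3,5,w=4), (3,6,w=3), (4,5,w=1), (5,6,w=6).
16 (MST edges: (1,5,w=3), (2,3,w=5), (3,5,w=4), (3,6,w=3), (4,5,w=1); sum of weights 3 + 5 + 4 + 3 + 1 = 16)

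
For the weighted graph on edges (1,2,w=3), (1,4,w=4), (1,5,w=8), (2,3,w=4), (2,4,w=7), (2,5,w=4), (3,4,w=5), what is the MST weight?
15 (MST edges: (1,2,w=3), (1,4,w=4), (2,3,w=4), (2,5,w=4); sum of weights 3 + 4 + 4 + 4 = 15)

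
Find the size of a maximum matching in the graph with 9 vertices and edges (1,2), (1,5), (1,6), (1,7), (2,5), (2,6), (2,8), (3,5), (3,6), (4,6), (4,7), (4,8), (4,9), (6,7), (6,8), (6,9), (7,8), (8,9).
4 (matching: (1,7), (2,8), (3,5), (6,9); upper bound floor(n/2) = floor(9/2) = 4)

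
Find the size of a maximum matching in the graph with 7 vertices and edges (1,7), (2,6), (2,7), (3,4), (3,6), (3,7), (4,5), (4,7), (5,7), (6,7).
3 (matching: (2,6), (3,4), (5,7); upper bound floor(n/2) = floor(7/2) = 3)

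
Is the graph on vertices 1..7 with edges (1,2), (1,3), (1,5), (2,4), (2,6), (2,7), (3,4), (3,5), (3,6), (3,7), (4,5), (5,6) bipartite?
No (odd cycle of length 3: 3 -> 1 -> 5 -> 3)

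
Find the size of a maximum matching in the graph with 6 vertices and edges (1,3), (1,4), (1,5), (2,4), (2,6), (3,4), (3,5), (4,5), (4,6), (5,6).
3 (matching: (1,5), (2,6), (3,4); upper bound floor(n/2) = floor(6/2) = 3)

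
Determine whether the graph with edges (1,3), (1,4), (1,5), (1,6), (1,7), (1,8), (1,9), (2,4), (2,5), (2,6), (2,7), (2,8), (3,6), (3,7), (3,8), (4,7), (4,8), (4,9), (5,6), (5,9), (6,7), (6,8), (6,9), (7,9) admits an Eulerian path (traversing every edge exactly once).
No (6 vertices have odd degree: {1, 2, 4, 6, 8, 9}; Eulerian path requires 0 or 2)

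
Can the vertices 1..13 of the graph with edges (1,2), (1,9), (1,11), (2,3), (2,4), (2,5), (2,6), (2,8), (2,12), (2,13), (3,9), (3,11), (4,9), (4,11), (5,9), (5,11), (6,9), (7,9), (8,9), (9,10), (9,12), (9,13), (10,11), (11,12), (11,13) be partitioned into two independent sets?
Yes. Partition: {1, 3, 4, 5, 6, 7, 8, 10, 12, 13}, {2, 9, 11}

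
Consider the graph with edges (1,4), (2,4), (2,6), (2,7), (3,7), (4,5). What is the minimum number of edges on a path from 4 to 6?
2 (path: 4 -> 2 -> 6, 2 edges)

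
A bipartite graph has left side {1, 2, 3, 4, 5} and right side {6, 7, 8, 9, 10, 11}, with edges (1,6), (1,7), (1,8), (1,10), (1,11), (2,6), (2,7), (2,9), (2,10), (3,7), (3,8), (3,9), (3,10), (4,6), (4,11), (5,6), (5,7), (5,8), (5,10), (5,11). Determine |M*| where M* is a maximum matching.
5 (matching: (1,7), (2,10), (3,9), (4,11), (5,8); upper bound min(|L|,|R|) = min(5,6) = 5)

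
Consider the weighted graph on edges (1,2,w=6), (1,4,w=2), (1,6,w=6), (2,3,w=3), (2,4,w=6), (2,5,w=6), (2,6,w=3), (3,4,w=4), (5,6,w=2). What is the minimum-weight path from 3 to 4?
4 (path: 3 -> 4; weights 4 = 4)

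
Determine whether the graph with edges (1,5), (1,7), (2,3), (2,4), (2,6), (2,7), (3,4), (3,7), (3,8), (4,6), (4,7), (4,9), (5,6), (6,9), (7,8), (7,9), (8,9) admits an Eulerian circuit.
No (2 vertices have odd degree: {4, 8}; Eulerian circuit requires 0)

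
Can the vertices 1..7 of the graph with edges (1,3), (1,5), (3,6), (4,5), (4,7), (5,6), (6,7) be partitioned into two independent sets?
Yes. Partition: {1, 2, 4, 6}, {3, 5, 7}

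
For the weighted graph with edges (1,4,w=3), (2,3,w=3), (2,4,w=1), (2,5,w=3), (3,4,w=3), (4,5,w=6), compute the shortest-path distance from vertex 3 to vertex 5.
6 (path: 3 -> 2 -> 5; weights 3 + 3 = 6)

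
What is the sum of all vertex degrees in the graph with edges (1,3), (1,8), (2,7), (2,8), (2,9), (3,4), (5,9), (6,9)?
16 (handshake: sum of degrees = 2|E| = 2 x 8 = 16)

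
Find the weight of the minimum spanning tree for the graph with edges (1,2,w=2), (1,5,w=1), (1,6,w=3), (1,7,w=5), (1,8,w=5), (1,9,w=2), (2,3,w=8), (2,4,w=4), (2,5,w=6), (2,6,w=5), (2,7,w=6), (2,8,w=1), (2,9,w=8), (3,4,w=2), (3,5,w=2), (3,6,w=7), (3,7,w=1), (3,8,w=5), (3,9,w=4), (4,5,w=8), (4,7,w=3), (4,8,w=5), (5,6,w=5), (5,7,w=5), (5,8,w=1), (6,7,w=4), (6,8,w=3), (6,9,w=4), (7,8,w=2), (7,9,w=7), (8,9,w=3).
13 (MST edges: (1,5,w=1), (1,6,w=3), (1,9,w=2), (2,8,w=1), (3,4,w=2), (3,5,w=2), (3,7,w=1), (5,8,w=1); sum of weights 1 + 3 + 2 + 1 + 2 + 2 + 1 + 1 = 13)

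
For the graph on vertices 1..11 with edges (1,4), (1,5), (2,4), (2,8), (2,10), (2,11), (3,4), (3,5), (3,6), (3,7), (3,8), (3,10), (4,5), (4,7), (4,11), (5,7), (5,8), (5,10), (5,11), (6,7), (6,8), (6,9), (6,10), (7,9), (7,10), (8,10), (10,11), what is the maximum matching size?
5 (matching: (2,11), (3,10), (4,5), (6,8), (7,9); upper bound floor(n/2) = floor(11/2) = 5)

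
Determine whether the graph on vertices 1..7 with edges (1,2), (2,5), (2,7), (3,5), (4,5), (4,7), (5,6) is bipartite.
Yes. Partition: {1, 5, 7}, {2, 3, 4, 6}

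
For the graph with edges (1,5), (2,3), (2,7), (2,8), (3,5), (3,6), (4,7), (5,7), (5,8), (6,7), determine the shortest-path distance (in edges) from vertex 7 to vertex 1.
2 (path: 7 -> 5 -> 1, 2 edges)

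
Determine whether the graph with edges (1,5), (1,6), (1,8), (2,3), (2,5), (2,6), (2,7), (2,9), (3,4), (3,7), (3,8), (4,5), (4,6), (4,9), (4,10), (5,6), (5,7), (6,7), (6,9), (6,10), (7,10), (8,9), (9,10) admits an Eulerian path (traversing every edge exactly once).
No (8 vertices have odd degree: {1, 2, 4, 5, 6, 7, 8, 9}; Eulerian path requires 0 or 2)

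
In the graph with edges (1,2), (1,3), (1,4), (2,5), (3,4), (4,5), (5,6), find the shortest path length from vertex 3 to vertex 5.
2 (path: 3 -> 4 -> 5, 2 edges)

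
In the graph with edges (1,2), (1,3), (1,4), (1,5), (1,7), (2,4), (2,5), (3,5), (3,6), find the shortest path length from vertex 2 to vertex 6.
3 (path: 2 -> 5 -> 3 -> 6, 3 edges)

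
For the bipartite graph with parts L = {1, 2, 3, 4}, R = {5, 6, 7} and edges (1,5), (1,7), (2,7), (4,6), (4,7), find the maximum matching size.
3 (matching: (1,5), (2,7), (4,6); upper bound min(|L|,|R|) = min(4,3) = 3)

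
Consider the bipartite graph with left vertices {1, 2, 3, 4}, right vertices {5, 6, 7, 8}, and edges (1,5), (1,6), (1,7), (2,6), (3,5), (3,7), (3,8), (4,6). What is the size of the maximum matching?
3 (matching: (1,7), (2,6), (3,8); upper bound min(|L|,|R|) = min(4,4) = 4)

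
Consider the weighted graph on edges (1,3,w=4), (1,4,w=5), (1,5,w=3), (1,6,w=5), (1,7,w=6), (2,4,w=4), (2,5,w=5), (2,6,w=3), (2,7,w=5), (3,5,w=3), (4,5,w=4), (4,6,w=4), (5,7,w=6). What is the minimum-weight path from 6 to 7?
8 (path: 6 -> 2 -> 7; weights 3 + 5 = 8)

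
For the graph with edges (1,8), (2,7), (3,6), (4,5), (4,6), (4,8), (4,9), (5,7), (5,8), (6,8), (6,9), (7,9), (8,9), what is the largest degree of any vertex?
5 (attained at vertex 8)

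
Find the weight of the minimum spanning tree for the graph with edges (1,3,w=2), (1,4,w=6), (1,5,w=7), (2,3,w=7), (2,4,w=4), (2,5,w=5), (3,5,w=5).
16 (MST edges: (1,3,w=2), (2,4,w=4), (2,5,w=5), (3,5,w=5); sum of weights 2 + 4 + 5 + 5 = 16)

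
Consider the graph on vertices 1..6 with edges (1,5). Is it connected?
No, it has 5 components: {1, 5}, {2}, {3}, {4}, {6}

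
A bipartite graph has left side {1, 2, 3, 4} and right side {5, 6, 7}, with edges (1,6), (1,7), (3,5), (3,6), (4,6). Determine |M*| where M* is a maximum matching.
3 (matching: (1,7), (3,5), (4,6); upper bound min(|L|,|R|) = min(4,3) = 3)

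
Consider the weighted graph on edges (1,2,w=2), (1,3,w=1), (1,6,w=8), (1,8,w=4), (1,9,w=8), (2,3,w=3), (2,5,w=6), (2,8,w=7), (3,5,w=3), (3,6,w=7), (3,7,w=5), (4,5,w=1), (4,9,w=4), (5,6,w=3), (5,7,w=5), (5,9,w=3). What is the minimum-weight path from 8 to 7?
10 (path: 8 -> 1 -> 3 -> 7; weights 4 + 1 + 5 = 10)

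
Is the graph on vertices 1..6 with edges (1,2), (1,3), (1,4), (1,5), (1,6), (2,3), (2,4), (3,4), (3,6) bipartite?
No (odd cycle of length 3: 6 -> 1 -> 3 -> 6)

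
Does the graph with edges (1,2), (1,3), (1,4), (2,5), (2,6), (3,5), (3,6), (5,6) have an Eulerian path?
No (6 vertices have odd degree: {1, 2, 3, 4, 5, 6}; Eulerian path requires 0 or 2)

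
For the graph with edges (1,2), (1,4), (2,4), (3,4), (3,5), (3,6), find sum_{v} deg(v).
12 (handshake: sum of degrees = 2|E| = 2 x 6 = 12)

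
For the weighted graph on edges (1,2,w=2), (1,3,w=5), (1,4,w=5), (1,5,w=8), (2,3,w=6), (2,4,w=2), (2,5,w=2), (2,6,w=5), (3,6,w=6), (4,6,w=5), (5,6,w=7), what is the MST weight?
16 (MST edges: (1,2,w=2), (1,3,w=5), (2,4,w=2), (2,5,w=2), (2,6,w=5); sum of weights 2 + 5 + 2 + 2 + 5 = 16)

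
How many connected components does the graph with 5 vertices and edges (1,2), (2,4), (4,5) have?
2 (components: {1, 2, 4, 5}, {3})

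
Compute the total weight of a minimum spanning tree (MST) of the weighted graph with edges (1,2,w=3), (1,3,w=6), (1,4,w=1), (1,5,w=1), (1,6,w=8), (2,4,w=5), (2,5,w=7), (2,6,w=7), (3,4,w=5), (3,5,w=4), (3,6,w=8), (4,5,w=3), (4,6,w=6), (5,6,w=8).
15 (MST edges: (1,2,w=3), (1,4,w=1), (1,5,w=1), (3,5,w=4), (4,6,w=6); sum of weights 3 + 1 + 1 + 4 + 6 = 15)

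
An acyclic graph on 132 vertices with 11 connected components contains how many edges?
121 (Each of the 11 component trees on V_i vertices has V_i - 1 edges; summing gives V - C = 132 - 11 = 121)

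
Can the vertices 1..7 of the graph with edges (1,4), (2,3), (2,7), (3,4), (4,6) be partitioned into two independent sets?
Yes. Partition: {1, 3, 5, 6, 7}, {2, 4}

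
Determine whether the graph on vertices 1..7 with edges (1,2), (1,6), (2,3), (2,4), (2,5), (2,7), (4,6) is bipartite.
Yes. Partition: {1, 3, 4, 5, 7}, {2, 6}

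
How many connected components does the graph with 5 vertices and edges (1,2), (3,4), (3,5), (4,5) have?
2 (components: {1, 2}, {3, 4, 5})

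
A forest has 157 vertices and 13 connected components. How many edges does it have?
144 (Each of the 13 component trees on V_i vertices has V_i - 1 edges; summing gives V - C = 157 - 13 = 144)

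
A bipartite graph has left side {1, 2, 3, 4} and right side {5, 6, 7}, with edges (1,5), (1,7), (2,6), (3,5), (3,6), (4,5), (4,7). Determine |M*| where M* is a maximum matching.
3 (matching: (1,7), (2,6), (3,5); upper bound min(|L|,|R|) = min(4,3) = 3)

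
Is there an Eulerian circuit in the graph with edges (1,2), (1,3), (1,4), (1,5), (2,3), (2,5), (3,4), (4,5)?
No (4 vertices have odd degree: {2, 3, 4, 5}; Eulerian circuit requires 0)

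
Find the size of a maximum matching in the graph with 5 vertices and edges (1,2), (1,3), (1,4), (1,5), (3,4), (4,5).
2 (matching: (1,5), (3,4); upper bound floor(n/2) = floor(5/2) = 2)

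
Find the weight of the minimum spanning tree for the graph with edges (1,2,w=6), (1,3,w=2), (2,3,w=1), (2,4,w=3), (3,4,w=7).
6 (MST edges: (1,3,w=2), (2,3,w=1), (2,4,w=3); sum of weights 2 + 1 + 3 = 6)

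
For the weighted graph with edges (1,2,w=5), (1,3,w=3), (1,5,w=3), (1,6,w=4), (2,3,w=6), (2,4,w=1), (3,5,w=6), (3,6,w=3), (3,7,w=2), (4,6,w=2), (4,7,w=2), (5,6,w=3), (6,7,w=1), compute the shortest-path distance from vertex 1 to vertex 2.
5 (path: 1 -> 2; weights 5 = 5)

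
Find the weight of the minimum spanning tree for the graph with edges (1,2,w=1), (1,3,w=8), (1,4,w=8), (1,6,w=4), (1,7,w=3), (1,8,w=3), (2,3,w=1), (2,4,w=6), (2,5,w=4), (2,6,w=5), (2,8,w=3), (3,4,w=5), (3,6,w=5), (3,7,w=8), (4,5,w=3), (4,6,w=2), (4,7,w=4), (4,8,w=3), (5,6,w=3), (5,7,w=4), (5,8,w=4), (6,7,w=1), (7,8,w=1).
12 (MST edges: (1,2,w=1), (1,8,w=3), (2,3,w=1), (4,5,w=3), (4,6,w=2), (6,7,w=1), (7,8,w=1); sum of weights 1 + 3 + 1 + 3 + 2 + 1 + 1 = 12)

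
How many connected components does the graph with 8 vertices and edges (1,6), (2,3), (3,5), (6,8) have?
4 (components: {1, 6, 8}, {2, 3, 5}, {4}, {7})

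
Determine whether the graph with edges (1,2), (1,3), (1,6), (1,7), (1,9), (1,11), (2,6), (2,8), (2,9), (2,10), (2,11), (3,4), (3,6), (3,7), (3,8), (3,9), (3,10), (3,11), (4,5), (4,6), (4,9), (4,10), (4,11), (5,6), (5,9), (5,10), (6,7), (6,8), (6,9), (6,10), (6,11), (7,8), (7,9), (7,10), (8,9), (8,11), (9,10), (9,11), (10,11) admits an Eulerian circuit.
Yes (the graph is connected and all 11 vertices have even degree)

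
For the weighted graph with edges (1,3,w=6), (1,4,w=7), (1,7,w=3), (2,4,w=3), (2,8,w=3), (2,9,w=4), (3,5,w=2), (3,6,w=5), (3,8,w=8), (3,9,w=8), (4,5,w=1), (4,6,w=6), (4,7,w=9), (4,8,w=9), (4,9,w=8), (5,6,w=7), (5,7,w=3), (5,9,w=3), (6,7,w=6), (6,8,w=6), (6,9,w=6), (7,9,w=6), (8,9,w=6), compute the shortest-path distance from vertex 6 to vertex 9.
6 (path: 6 -> 9; weights 6 = 6)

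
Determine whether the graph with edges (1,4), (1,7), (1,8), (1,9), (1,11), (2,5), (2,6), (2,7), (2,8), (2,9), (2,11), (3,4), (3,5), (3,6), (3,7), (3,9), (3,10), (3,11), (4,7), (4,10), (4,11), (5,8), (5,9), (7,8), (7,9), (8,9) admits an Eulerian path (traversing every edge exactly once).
No (4 vertices have odd degree: {1, 3, 4, 8}; Eulerian path requires 0 or 2)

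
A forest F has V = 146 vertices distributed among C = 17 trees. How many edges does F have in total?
129 (Each of the 17 component trees on V_i vertices has V_i - 1 edges; summing gives V - C = 146 - 17 = 129)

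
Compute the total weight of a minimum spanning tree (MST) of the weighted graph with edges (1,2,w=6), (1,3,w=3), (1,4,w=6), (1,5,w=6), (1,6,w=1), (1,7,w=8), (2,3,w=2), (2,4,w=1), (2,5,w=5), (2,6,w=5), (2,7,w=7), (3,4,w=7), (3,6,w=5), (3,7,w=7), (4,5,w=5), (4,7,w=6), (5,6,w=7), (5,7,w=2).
14 (MST edges: (1,3,w=3), (1,6,w=1), (2,3,w=2), (2,4,w=1), (2,5,w=5), (5,7,w=2); sum of weights 3 + 1 + 2 + 1 + 5 + 2 = 14)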